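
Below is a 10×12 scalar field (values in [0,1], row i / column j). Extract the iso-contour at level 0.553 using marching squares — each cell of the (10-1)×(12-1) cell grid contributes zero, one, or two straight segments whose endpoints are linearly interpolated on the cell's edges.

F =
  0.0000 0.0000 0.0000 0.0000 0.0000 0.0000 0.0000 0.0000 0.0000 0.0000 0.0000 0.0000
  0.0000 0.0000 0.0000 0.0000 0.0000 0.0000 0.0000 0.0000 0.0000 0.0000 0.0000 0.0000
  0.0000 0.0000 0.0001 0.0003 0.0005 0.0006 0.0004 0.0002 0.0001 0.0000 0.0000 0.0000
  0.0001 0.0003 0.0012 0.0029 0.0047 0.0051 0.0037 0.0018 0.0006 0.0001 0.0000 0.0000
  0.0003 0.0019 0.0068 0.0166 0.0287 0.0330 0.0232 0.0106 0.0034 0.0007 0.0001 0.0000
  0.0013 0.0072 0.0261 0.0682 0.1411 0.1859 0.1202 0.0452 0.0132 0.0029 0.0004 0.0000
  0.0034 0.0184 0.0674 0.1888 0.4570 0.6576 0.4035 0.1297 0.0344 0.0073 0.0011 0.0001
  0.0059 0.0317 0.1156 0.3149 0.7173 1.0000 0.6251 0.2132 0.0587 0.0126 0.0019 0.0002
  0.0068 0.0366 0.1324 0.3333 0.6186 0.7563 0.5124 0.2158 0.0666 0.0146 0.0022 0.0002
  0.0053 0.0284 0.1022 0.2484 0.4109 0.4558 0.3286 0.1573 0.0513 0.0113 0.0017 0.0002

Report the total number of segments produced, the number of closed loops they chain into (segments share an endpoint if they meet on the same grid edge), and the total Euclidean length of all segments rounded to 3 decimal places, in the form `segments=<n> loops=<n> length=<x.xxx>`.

segments=12 loops=1 length=8.258

cell (5,4): code 0100 → (5.778,5.000)–(6.000,4.479)
cell (5,5): code 1000 → (6.000,5.412)–(5.778,5.000)
cell (6,3): code 0100 → (6.369,4.000)–(7.000,3.592)
cell (6,4): code 1110 → (6.000,4.479)–(6.369,4.000)
cell (6,5): code 1101 → (6.675,6.000)–(6.000,5.412)
cell (6,6): code 1000 → (7.000,6.175)–(6.675,6.000)
cell (7,3): code 0110 → (7.000,3.592)–(8.000,3.770)
cell (7,5): code 1011 → (8.000,5.834)–(7.640,6.000)
cell (7,6): code 0001 → (7.640,6.000)–(7.000,6.175)
cell (8,3): code 0010 → (8.000,3.770)–(8.316,4.000)
cell (8,4): code 0011 → (8.316,4.000)–(8.677,5.000)
cell (8,5): code 0001 → (8.677,5.000)–(8.000,5.834)
total: 12 segments, chained into 1 closed loop(s), length Σ = 8.257918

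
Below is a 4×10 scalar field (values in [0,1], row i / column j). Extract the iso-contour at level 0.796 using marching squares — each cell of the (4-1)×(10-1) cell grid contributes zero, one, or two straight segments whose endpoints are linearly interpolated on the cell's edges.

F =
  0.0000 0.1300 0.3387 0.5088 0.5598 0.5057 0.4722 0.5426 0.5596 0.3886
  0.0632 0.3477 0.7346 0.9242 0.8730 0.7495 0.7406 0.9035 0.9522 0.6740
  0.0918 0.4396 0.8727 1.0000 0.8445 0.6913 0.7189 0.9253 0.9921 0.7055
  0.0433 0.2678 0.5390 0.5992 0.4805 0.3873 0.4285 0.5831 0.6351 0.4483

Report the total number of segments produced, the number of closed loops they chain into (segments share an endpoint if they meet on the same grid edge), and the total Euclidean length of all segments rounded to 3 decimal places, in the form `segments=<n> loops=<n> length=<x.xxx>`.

cell (0,2): code 0100 → (0.691,3.000)–(1.000,2.324)
cell (0,3): code 1100 → (0.754,4.000)–(0.691,3.000)
cell (0,4): code 1000 → (1.000,4.623)–(0.754,4.000)
cell (0,6): code 0100 → (0.702,7.000)–(1.000,6.340)
cell (0,7): code 1100 → (0.602,8.000)–(0.702,7.000)
cell (0,8): code 1000 → (1.000,8.561)–(0.602,8.000)
cell (1,1): code 0100 → (1.445,2.000)–(2.000,1.823)
cell (1,2): code 1110 → (1.000,2.324)–(1.445,2.000)
cell (1,4): code 1001 → (2.000,4.317)–(1.000,4.623)
cell (1,6): code 0110 → (1.000,6.340)–(2.000,6.374)
cell (1,8): code 1001 → (2.000,8.684)–(1.000,8.561)
cell (2,1): code 0010 → (2.000,1.823)–(2.230,2.000)
cell (2,2): code 0011 → (2.230,2.000)–(2.509,3.000)
cell (2,3): code 0011 → (2.509,3.000)–(2.133,4.000)
cell (2,4): code 0001 → (2.133,4.000)–(2.000,4.317)
cell (2,6): code 0010 → (2.000,6.374)–(2.378,7.000)
cell (2,7): code 0011 → (2.378,7.000)–(2.549,8.000)
cell (2,8): code 0001 → (2.549,8.000)–(2.000,8.684)
total: 18 segments, chained into 2 closed loop(s), length Σ = 14.383411

segments=18 loops=2 length=14.383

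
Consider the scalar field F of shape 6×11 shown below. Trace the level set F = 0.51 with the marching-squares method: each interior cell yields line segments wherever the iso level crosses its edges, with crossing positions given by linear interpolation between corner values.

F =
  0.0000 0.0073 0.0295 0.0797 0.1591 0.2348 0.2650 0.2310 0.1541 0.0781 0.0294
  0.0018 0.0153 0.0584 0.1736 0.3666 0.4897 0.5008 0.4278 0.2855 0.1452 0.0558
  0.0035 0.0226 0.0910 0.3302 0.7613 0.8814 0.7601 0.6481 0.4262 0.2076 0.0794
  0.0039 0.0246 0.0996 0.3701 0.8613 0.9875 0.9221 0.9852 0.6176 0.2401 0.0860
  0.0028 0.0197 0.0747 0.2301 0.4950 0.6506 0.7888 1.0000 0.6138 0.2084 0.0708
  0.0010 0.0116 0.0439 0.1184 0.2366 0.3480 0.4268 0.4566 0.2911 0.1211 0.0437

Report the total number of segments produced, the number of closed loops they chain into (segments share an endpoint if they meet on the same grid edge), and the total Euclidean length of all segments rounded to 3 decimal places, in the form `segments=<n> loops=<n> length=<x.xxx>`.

cell (1,3): code 0100 → (1.363,4.000)–(2.000,3.417)
cell (1,4): code 1100 → (1.052,5.000)–(1.363,4.000)
cell (1,5): code 1100 → (1.035,6.000)–(1.052,5.000)
cell (1,6): code 1100 → (1.373,7.000)–(1.035,6.000)
cell (1,7): code 1000 → (2.000,7.622)–(1.373,7.000)
cell (2,3): code 0110 → (2.000,3.417)–(3.000,3.285)
cell (2,7): code 1101 → (2.438,8.000)–(2.000,7.622)
cell (2,8): code 1000 → (3.000,8.285)–(2.438,8.000)
cell (3,3): code 0010 → (3.000,3.285)–(3.959,4.000)
cell (3,4): code 0111 → (3.959,4.000)–(4.000,4.096)
cell (3,8): code 1001 → (4.000,8.256)–(3.000,8.285)
cell (4,4): code 0010 → (4.000,4.096)–(4.465,5.000)
cell (4,5): code 0011 → (4.465,5.000)–(4.770,6.000)
cell (4,6): code 0011 → (4.770,6.000)–(4.902,7.000)
cell (4,7): code 0011 → (4.902,7.000)–(4.322,8.000)
cell (4,8): code 0001 → (4.322,8.000)–(4.000,8.256)
total: 16 segments, chained into 1 closed loop(s), length Σ = 14.005784

segments=16 loops=1 length=14.006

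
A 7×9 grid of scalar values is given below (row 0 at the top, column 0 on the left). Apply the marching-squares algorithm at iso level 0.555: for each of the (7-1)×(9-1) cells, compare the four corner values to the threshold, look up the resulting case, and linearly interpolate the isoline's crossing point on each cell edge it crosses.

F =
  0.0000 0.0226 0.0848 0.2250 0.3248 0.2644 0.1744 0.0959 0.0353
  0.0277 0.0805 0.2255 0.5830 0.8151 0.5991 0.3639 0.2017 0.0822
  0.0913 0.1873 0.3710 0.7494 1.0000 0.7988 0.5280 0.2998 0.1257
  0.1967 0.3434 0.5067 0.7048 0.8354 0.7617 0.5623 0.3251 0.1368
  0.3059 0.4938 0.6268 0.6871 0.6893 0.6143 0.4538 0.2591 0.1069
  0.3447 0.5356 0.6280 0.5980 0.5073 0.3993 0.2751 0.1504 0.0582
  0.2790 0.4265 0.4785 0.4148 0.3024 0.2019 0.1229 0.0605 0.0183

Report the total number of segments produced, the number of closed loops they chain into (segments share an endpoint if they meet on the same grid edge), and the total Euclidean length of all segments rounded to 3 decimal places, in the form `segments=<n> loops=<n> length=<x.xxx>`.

cell (0,2): code 0100 → (0.922,3.000)–(1.000,2.922)
cell (0,3): code 1100 → (0.470,4.000)–(0.922,3.000)
cell (0,4): code 1100 → (0.868,5.000)–(0.470,4.000)
cell (0,5): code 1000 → (1.000,5.188)–(0.868,5.000)
cell (1,2): code 0110 → (1.000,2.922)–(2.000,2.486)
cell (1,5): code 1001 → (2.000,5.900)–(1.000,5.188)
cell (2,2): code 0110 → (2.000,2.486)–(3.000,2.244)
cell (2,5): code 1101 → (2.787,6.000)–(2.000,5.900)
cell (2,6): code 1000 → (3.000,6.031)–(2.787,6.000)
cell (3,1): code 0100 → (3.402,2.000)–(4.000,1.460)
cell (3,2): code 1110 → (3.000,2.244)–(3.402,2.000)
cell (3,5): code 1011 → (4.000,5.369)–(3.067,6.000)
cell (3,6): code 0001 → (3.067,6.000)–(3.000,6.031)
cell (4,1): code 0110 → (4.000,1.460)–(5.000,1.210)
cell (4,3): code 1011 → (5.000,3.474)–(4.738,4.000)
cell (4,4): code 0011 → (4.738,4.000)–(4.276,5.000)
cell (4,5): code 0001 → (4.276,5.000)–(4.000,5.369)
cell (5,1): code 0010 → (5.000,1.210)–(5.488,2.000)
cell (5,2): code 0011 → (5.488,2.000)–(5.235,3.000)
cell (5,3): code 0001 → (5.235,3.000)–(5.000,3.474)
total: 20 segments, chained into 1 closed loop(s), length Σ = 15.016291

segments=20 loops=1 length=15.016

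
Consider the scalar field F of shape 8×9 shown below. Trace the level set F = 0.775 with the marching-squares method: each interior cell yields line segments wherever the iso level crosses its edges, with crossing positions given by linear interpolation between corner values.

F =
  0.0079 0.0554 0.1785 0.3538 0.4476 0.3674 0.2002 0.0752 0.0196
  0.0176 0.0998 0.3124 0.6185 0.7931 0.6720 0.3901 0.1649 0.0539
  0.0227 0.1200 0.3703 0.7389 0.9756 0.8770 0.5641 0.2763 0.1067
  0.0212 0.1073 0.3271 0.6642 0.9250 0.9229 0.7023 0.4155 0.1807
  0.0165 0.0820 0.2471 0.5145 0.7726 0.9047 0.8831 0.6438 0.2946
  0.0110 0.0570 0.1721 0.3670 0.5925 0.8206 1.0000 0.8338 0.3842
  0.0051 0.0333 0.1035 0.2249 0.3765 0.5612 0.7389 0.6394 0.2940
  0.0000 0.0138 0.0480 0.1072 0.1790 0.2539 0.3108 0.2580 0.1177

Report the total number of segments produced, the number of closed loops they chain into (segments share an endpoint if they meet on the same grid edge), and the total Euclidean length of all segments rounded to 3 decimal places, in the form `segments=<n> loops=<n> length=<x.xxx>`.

cell (0,3): code 0100 → (0.948,4.000)–(1.000,3.896)
cell (0,4): code 1000 → (1.000,4.149)–(0.948,4.000)
cell (1,3): code 0110 → (1.000,3.896)–(2.000,3.153)
cell (1,4): code 1101 → (1.502,5.000)–(1.000,4.149)
cell (1,5): code 1000 → (2.000,5.326)–(1.502,5.000)
cell (2,3): code 0110 → (2.000,3.153)–(3.000,3.425)
cell (2,5): code 1001 → (3.000,5.670)–(2.000,5.326)
cell (3,3): code 0010 → (3.000,3.425)–(3.984,4.000)
cell (3,4): code 0111 → (3.984,4.000)–(4.000,4.018)
cell (3,5): code 1101 → (3.402,6.000)–(3.000,5.670)
cell (3,6): code 1000 → (4.000,6.452)–(3.402,6.000)
cell (4,4): code 0110 → (4.000,4.018)–(5.000,4.800)
cell (4,6): code 1101 → (4.691,7.000)–(4.000,6.452)
cell (4,7): code 1000 → (5.000,7.131)–(4.691,7.000)
cell (5,4): code 0010 → (5.000,4.800)–(5.176,5.000)
cell (5,5): code 0011 → (5.176,5.000)–(5.862,6.000)
cell (5,6): code 0011 → (5.862,6.000)–(5.302,7.000)
cell (5,7): code 0001 → (5.302,7.000)–(5.000,7.131)
total: 18 segments, chained into 1 closed loop(s), length Σ = 13.072150

segments=18 loops=1 length=13.072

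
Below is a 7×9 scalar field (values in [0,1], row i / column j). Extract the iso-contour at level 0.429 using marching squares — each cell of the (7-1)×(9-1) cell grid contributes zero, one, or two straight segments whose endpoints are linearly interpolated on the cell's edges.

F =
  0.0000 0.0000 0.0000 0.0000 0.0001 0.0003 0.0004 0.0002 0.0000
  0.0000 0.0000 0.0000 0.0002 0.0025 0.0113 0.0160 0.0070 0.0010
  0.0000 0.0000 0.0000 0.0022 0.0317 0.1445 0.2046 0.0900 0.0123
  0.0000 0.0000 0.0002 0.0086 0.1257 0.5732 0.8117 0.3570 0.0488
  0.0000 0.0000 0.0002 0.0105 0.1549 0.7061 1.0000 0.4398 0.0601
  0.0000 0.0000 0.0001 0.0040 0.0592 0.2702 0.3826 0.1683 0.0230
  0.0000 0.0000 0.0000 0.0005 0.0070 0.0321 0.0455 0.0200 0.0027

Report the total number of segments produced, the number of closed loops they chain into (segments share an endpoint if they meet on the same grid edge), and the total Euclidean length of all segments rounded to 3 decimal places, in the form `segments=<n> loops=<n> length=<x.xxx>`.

segments=10 loops=1 length=7.829

cell (2,4): code 0100 → (2.664,5.000)–(3.000,4.678)
cell (2,5): code 1100 → (2.370,6.000)–(2.664,5.000)
cell (2,6): code 1000 → (3.000,6.842)–(2.370,6.000)
cell (3,4): code 0110 → (3.000,4.678)–(4.000,4.497)
cell (3,6): code 1101 → (3.870,7.000)–(3.000,6.842)
cell (3,7): code 1000 → (4.000,7.028)–(3.870,7.000)
cell (4,4): code 0010 → (4.000,4.497)–(4.636,5.000)
cell (4,5): code 0011 → (4.636,5.000)–(4.925,6.000)
cell (4,6): code 0011 → (4.925,6.000)–(4.040,7.000)
cell (4,7): code 0001 → (4.040,7.000)–(4.000,7.028)
total: 10 segments, chained into 1 closed loop(s), length Σ = 7.828944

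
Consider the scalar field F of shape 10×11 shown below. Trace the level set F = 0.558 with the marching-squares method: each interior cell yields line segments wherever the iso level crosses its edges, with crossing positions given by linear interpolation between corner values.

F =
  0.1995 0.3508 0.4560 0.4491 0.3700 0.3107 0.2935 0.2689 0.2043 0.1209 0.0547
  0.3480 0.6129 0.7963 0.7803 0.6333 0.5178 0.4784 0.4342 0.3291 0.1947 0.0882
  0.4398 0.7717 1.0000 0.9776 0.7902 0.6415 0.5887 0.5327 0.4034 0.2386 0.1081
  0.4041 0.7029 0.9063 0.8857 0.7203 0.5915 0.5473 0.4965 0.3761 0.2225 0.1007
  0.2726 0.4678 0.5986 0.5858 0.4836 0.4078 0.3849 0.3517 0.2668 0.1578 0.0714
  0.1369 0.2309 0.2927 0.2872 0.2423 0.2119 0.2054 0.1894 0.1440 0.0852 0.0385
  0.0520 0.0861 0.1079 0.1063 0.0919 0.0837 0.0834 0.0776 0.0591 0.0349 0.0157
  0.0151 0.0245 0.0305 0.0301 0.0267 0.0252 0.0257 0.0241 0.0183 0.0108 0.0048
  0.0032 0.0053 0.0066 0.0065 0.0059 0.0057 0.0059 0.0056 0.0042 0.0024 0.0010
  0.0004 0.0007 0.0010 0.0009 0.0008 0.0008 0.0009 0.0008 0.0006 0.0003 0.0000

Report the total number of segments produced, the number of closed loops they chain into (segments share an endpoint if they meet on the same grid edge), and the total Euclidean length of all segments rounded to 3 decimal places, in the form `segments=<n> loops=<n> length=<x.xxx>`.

cell (0,0): code 0100 → (0.791,1.000)–(1.000,0.793)
cell (0,1): code 1100 → (0.300,2.000)–(0.791,1.000)
cell (0,2): code 1100 → (0.329,3.000)–(0.300,2.000)
cell (0,3): code 1100 → (0.714,4.000)–(0.329,3.000)
cell (0,4): code 1000 → (1.000,4.652)–(0.714,4.000)
cell (1,0): code 0110 → (1.000,0.793)–(2.000,0.356)
cell (1,4): code 1101 → (1.325,5.000)–(1.000,4.652)
cell (1,5): code 1100 → (1.722,6.000)–(1.325,5.000)
cell (1,6): code 1000 → (2.000,6.548)–(1.722,6.000)
cell (2,0): code 0110 → (2.000,0.356)–(3.000,0.515)
cell (2,5): code 1011 → (3.000,5.758)–(2.742,6.000)
cell (2,6): code 0001 → (2.742,6.000)–(2.000,6.548)
cell (3,0): code 0010 → (3.000,0.515)–(3.616,1.000)
cell (3,1): code 0111 → (3.616,1.000)–(4.000,1.690)
cell (3,3): code 1011 → (4.000,3.272)–(3.686,4.000)
cell (3,4): code 0011 → (3.686,4.000)–(3.182,5.000)
cell (3,5): code 0001 → (3.182,5.000)–(3.000,5.758)
cell (4,1): code 0010 → (4.000,1.690)–(4.133,2.000)
cell (4,2): code 0011 → (4.133,2.000)–(4.093,3.000)
cell (4,3): code 0001 → (4.093,3.000)–(4.000,3.272)
total: 20 segments, chained into 1 closed loop(s), length Σ = 15.630692

segments=20 loops=1 length=15.631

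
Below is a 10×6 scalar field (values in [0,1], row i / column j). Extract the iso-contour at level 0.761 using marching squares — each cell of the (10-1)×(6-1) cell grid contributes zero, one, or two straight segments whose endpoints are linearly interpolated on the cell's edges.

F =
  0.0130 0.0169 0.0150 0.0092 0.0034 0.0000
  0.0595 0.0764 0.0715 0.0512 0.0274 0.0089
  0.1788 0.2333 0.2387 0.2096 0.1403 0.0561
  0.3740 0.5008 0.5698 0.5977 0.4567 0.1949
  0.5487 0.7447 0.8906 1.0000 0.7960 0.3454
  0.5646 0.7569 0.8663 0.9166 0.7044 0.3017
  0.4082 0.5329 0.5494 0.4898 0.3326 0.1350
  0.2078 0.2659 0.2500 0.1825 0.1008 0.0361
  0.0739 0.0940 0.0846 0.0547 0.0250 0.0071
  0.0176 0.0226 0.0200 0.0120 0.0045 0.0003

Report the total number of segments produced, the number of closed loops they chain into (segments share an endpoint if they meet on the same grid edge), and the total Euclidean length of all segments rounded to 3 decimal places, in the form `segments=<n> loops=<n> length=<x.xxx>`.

cell (3,1): code 0100 → (3.596,2.000)–(4.000,1.112)
cell (3,2): code 1100 → (3.406,3.000)–(3.596,2.000)
cell (3,3): code 1100 → (3.897,4.000)–(3.406,3.000)
cell (3,4): code 1000 → (4.000,4.078)–(3.897,4.000)
cell (4,1): code 0110 → (4.000,1.112)–(5.000,1.037)
cell (4,3): code 1011 → (5.000,3.733)–(4.382,4.000)
cell (4,4): code 0001 → (4.382,4.000)–(4.000,4.078)
cell (5,1): code 0010 → (5.000,1.037)–(5.332,2.000)
cell (5,2): code 0011 → (5.332,2.000)–(5.365,3.000)
cell (5,3): code 0001 → (5.365,3.000)–(5.000,3.733)
total: 10 segments, chained into 1 closed loop(s), length Σ = 8.140240

segments=10 loops=1 length=8.140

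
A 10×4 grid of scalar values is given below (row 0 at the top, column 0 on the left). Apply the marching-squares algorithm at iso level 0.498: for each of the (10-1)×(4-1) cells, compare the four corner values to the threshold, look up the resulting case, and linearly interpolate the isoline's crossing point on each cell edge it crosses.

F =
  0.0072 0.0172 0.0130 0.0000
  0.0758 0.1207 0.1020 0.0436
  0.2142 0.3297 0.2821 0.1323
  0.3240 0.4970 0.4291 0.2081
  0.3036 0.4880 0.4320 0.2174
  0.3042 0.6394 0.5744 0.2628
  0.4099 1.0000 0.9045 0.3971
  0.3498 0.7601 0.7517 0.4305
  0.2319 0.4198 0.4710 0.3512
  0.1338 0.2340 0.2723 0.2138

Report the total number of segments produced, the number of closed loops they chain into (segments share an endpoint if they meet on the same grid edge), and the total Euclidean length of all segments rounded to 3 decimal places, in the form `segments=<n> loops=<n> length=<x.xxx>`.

segments=10 loops=1 length=10.155

cell (4,0): code 0100 → (4.066,1.000)–(5.000,0.578)
cell (4,1): code 1100 → (4.463,2.000)–(4.066,1.000)
cell (4,2): code 1000 → (5.000,2.245)–(4.463,2.000)
cell (5,0): code 0110 → (5.000,0.578)–(6.000,0.149)
cell (5,2): code 1001 → (6.000,2.801)–(5.000,2.245)
cell (6,0): code 0110 → (6.000,0.149)–(7.000,0.361)
cell (6,2): code 1001 → (7.000,2.790)–(6.000,2.801)
cell (7,0): code 0010 → (7.000,0.361)–(7.770,1.000)
cell (7,1): code 0011 → (7.770,1.000)–(7.904,2.000)
cell (7,2): code 0001 → (7.904,2.000)–(7.000,2.790)
total: 10 segments, chained into 1 closed loop(s), length Σ = 10.155106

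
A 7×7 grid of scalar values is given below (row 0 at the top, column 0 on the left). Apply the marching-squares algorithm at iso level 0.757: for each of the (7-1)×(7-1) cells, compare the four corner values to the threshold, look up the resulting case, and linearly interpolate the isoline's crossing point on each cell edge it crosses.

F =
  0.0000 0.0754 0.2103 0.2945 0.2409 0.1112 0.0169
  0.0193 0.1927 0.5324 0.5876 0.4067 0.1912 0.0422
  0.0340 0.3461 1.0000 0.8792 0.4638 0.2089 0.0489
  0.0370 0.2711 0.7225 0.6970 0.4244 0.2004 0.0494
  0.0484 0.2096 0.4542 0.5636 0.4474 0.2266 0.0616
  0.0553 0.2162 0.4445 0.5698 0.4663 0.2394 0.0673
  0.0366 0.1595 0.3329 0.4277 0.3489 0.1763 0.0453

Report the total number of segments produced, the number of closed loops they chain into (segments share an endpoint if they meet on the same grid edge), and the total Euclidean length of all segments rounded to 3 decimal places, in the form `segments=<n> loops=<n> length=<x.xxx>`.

segments=6 loops=1 length=4.860

cell (1,1): code 0100 → (1.480,2.000)–(2.000,1.628)
cell (1,2): code 1100 → (1.581,3.000)–(1.480,2.000)
cell (1,3): code 1000 → (2.000,3.294)–(1.581,3.000)
cell (2,1): code 0010 → (2.000,1.628)–(2.876,2.000)
cell (2,2): code 0011 → (2.876,2.000)–(2.671,3.000)
cell (2,3): code 0001 → (2.671,3.000)–(2.000,3.294)
total: 6 segments, chained into 1 closed loop(s), length Σ = 4.860363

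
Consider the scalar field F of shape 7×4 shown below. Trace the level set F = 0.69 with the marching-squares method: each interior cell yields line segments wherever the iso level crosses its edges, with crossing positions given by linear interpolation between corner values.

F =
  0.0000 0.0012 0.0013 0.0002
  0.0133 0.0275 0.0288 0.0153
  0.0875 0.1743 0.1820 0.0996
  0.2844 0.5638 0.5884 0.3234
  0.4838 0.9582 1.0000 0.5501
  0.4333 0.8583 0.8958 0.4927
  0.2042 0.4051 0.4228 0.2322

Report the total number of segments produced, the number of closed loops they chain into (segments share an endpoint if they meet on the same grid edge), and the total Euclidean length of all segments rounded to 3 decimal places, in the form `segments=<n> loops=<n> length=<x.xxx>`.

cell (3,0): code 0100 → (3.320,1.000)–(4.000,0.435)
cell (3,1): code 1100 → (3.247,2.000)–(3.320,1.000)
cell (3,2): code 1000 → (4.000,2.689)–(3.247,2.000)
cell (4,0): code 0110 → (4.000,0.435)–(5.000,0.604)
cell (4,2): code 1001 → (5.000,2.511)–(4.000,2.689)
cell (5,0): code 0010 → (5.000,0.604)–(5.371,1.000)
cell (5,1): code 0011 → (5.371,1.000)–(5.435,2.000)
cell (5,2): code 0001 → (5.435,2.000)–(5.000,2.511)
total: 8 segments, chained into 1 closed loop(s), length Σ = 7.153550

segments=8 loops=1 length=7.154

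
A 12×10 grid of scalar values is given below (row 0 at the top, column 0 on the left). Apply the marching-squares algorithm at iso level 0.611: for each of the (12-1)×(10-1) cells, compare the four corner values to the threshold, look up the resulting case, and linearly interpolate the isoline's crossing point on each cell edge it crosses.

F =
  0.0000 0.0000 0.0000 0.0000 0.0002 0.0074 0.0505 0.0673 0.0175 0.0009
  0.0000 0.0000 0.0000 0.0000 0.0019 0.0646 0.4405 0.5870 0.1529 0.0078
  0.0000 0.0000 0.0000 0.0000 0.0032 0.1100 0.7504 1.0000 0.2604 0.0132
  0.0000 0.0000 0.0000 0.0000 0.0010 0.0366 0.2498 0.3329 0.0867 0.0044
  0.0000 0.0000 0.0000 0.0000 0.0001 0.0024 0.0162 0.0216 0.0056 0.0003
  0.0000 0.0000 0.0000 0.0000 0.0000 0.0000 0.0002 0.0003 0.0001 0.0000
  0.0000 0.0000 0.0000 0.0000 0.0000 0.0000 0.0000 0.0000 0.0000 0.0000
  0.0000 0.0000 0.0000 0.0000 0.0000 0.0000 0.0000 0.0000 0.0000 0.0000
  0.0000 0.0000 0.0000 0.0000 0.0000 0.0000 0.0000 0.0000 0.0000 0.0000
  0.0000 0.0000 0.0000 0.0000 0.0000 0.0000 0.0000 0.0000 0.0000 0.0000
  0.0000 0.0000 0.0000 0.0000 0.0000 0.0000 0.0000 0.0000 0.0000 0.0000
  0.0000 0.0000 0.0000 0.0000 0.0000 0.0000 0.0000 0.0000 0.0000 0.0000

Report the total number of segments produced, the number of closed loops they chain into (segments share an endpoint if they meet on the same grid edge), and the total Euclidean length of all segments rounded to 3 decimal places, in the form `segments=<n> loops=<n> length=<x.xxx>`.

segments=6 loops=1 length=4.877

cell (1,5): code 0100 → (1.550,6.000)–(2.000,5.782)
cell (1,6): code 1100 → (1.058,7.000)–(1.550,6.000)
cell (1,7): code 1000 → (2.000,7.526)–(1.058,7.000)
cell (2,5): code 0010 → (2.000,5.782)–(2.278,6.000)
cell (2,6): code 0011 → (2.278,6.000)–(2.583,7.000)
cell (2,7): code 0001 → (2.583,7.000)–(2.000,7.526)
total: 6 segments, chained into 1 closed loop(s), length Σ = 4.877128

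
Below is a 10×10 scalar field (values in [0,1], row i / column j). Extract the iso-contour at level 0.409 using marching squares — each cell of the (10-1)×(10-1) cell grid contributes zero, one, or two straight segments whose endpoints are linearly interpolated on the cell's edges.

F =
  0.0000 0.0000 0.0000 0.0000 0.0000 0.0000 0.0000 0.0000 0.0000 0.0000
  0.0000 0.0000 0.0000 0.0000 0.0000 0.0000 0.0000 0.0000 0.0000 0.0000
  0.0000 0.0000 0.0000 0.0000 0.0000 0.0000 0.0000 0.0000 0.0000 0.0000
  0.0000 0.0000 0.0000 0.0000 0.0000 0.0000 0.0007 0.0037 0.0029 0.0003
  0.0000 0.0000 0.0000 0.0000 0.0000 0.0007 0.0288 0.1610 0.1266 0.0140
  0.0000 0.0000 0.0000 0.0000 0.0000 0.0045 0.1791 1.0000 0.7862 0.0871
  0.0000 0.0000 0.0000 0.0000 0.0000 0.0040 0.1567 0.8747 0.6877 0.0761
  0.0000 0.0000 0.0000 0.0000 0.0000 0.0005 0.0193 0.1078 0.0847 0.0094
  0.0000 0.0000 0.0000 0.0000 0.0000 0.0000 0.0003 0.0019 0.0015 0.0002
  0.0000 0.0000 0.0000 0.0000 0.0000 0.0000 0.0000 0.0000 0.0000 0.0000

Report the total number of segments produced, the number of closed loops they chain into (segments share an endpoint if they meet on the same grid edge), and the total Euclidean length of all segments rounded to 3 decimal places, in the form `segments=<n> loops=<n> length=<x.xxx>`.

cell (4,6): code 0100 → (4.296,7.000)–(5.000,6.280)
cell (4,7): code 1100 → (4.428,8.000)–(4.296,7.000)
cell (4,8): code 1000 → (5.000,8.540)–(4.428,8.000)
cell (5,6): code 0110 → (5.000,6.280)–(6.000,6.351)
cell (5,8): code 1001 → (6.000,8.456)–(5.000,8.540)
cell (6,6): code 0010 → (6.000,6.351)–(6.607,7.000)
cell (6,7): code 0011 → (6.607,7.000)–(6.462,8.000)
cell (6,8): code 0001 → (6.462,8.000)–(6.000,8.456)
total: 8 segments, chained into 1 closed loop(s), length Σ = 7.356273

segments=8 loops=1 length=7.356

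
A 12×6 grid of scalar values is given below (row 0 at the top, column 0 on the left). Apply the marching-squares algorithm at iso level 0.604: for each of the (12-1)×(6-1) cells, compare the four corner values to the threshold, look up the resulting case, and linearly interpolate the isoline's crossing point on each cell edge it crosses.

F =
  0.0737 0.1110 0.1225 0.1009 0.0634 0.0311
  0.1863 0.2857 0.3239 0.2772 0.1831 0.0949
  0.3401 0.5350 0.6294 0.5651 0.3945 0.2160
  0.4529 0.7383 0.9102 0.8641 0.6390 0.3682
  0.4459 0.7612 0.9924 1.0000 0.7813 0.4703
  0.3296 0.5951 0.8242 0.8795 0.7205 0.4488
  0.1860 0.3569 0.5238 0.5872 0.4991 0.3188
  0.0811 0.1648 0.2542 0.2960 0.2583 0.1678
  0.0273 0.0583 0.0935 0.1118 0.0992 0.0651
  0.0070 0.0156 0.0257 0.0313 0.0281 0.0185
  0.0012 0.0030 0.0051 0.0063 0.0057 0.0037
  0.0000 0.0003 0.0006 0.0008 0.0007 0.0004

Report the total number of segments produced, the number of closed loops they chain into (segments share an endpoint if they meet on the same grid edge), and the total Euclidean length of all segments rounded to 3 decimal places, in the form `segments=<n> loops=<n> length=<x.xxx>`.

segments=16 loops=1 length=12.582

cell (1,1): code 0100 → (1.917,2.000)–(2.000,1.731)
cell (1,2): code 1000 → (2.000,2.395)–(1.917,2.000)
cell (2,0): code 0100 → (2.339,1.000)–(3.000,0.529)
cell (2,1): code 1110 → (2.000,1.731)–(2.339,1.000)
cell (2,2): code 1101 → (2.130,3.000)–(2.000,2.395)
cell (2,3): code 1100 → (2.857,4.000)–(2.130,3.000)
cell (2,4): code 1000 → (3.000,4.129)–(2.857,4.000)
cell (3,0): code 0110 → (3.000,0.529)–(4.000,0.501)
cell (3,4): code 1001 → (4.000,4.570)–(3.000,4.129)
cell (4,0): code 0010 → (4.000,0.501)–(4.946,1.000)
cell (4,1): code 0111 → (4.946,1.000)–(5.000,1.039)
cell (4,4): code 1001 → (5.000,4.429)–(4.000,4.570)
cell (5,1): code 0010 → (5.000,1.039)–(5.733,2.000)
cell (5,2): code 0011 → (5.733,2.000)–(5.943,3.000)
cell (5,3): code 0011 → (5.943,3.000)–(5.526,4.000)
cell (5,4): code 0001 → (5.526,4.000)–(5.000,4.429)
total: 16 segments, chained into 1 closed loop(s), length Σ = 12.581660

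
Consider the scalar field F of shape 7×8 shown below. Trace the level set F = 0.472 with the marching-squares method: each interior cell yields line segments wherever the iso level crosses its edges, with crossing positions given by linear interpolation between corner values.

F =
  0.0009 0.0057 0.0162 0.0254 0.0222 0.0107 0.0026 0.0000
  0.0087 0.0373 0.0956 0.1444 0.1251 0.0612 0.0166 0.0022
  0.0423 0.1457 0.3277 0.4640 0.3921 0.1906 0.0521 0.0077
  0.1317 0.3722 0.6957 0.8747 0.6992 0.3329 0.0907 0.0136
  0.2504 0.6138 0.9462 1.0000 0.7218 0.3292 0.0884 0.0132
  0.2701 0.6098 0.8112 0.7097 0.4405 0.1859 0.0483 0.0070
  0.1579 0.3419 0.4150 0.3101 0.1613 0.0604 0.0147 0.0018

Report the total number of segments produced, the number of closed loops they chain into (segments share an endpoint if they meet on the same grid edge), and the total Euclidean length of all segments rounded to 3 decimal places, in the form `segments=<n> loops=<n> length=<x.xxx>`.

segments=14 loops=1 length=12.267

cell (2,1): code 0100 → (2.392,2.000)–(3.000,1.309)
cell (2,2): code 1100 → (2.019,3.000)–(2.392,2.000)
cell (2,3): code 1100 → (2.260,4.000)–(2.019,3.000)
cell (2,4): code 1000 → (3.000,4.620)–(2.260,4.000)
cell (3,0): code 0100 → (3.413,1.000)–(4.000,0.610)
cell (3,1): code 1110 → (3.000,1.309)–(3.413,1.000)
cell (3,4): code 1001 → (4.000,4.636)–(3.000,4.620)
cell (4,0): code 0110 → (4.000,0.610)–(5.000,0.594)
cell (4,3): code 1011 → (5.000,3.883)–(4.888,4.000)
cell (4,4): code 0001 → (4.888,4.000)–(4.000,4.636)
cell (5,0): code 0010 → (5.000,0.594)–(5.514,1.000)
cell (5,1): code 0011 → (5.514,1.000)–(5.856,2.000)
cell (5,2): code 0011 → (5.856,2.000)–(5.595,3.000)
cell (5,3): code 0001 → (5.595,3.000)–(5.000,3.883)
total: 14 segments, chained into 1 closed loop(s), length Σ = 12.266976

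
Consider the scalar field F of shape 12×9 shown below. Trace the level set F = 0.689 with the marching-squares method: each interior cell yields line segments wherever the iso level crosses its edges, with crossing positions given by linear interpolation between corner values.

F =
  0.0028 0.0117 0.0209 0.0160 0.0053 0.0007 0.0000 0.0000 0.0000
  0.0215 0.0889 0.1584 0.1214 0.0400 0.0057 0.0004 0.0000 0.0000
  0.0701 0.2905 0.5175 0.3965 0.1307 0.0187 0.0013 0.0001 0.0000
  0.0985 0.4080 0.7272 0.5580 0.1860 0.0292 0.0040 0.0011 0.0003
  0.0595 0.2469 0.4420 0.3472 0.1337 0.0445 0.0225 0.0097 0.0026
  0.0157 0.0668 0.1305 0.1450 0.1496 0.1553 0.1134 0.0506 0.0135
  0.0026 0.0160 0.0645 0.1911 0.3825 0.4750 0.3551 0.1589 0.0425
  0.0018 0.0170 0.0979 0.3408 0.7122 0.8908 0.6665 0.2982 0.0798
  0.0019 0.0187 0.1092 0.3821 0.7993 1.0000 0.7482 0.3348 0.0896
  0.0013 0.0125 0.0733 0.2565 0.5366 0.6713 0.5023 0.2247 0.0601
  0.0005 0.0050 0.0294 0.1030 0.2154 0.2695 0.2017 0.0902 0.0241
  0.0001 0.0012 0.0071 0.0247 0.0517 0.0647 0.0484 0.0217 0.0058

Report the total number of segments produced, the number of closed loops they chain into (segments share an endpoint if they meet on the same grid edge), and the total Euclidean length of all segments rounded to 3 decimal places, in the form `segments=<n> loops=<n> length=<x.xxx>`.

cell (2,1): code 0100 → (2.818,2.000)–(3.000,1.880)
cell (2,2): code 1000 → (3.000,2.226)–(2.818,2.000)
cell (3,1): code 0010 → (3.000,1.880)–(3.134,2.000)
cell (3,2): code 0001 → (3.134,2.000)–(3.000,2.226)
cell (6,3): code 0100 → (6.930,4.000)–(7.000,3.938)
cell (6,4): code 1100 → (6.515,5.000)–(6.930,4.000)
cell (6,5): code 1000 → (7.000,5.900)–(6.515,5.000)
cell (7,3): code 0110 → (7.000,3.938)–(8.000,3.736)
cell (7,5): code 1101 → (7.275,6.000)–(7.000,5.900)
cell (7,6): code 1000 → (8.000,6.143)–(7.275,6.000)
cell (8,3): code 0010 → (8.000,3.736)–(8.420,4.000)
cell (8,4): code 0011 → (8.420,4.000)–(8.946,5.000)
cell (8,5): code 0011 → (8.946,5.000)–(8.241,6.000)
cell (8,6): code 0001 → (8.241,6.000)–(8.000,6.143)
total: 14 segments, chained into 2 closed loop(s), length Σ = 8.331181

segments=14 loops=2 length=8.331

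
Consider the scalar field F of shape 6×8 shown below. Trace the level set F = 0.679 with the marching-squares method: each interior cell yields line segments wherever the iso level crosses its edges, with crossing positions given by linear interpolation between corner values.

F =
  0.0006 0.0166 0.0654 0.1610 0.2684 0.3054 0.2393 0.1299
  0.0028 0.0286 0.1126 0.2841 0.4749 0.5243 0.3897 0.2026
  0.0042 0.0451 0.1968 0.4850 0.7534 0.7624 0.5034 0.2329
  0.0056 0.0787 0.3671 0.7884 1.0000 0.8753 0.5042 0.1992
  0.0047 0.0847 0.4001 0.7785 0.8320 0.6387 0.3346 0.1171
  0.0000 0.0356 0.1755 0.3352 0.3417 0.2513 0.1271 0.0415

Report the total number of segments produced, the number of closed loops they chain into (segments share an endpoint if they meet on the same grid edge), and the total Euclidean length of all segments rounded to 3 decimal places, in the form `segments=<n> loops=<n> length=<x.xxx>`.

segments=12 loops=1 length=8.748

cell (1,3): code 0100 → (1.733,4.000)–(2.000,3.723)
cell (1,4): code 1100 → (1.650,5.000)–(1.733,4.000)
cell (1,5): code 1000 → (2.000,5.322)–(1.650,5.000)
cell (2,2): code 0100 → (2.639,3.000)–(3.000,2.740)
cell (2,3): code 1110 → (2.000,3.723)–(2.639,3.000)
cell (2,5): code 1001 → (3.000,5.529)–(2.000,5.322)
cell (3,2): code 0110 → (3.000,2.740)–(4.000,2.737)
cell (3,4): code 1011 → (4.000,4.792)–(3.830,5.000)
cell (3,5): code 0001 → (3.830,5.000)–(3.000,5.529)
cell (4,2): code 0010 → (4.000,2.737)–(4.224,3.000)
cell (4,3): code 0011 → (4.224,3.000)–(4.312,4.000)
cell (4,4): code 0001 → (4.312,4.000)–(4.000,4.792)
total: 12 segments, chained into 1 closed loop(s), length Σ = 8.748330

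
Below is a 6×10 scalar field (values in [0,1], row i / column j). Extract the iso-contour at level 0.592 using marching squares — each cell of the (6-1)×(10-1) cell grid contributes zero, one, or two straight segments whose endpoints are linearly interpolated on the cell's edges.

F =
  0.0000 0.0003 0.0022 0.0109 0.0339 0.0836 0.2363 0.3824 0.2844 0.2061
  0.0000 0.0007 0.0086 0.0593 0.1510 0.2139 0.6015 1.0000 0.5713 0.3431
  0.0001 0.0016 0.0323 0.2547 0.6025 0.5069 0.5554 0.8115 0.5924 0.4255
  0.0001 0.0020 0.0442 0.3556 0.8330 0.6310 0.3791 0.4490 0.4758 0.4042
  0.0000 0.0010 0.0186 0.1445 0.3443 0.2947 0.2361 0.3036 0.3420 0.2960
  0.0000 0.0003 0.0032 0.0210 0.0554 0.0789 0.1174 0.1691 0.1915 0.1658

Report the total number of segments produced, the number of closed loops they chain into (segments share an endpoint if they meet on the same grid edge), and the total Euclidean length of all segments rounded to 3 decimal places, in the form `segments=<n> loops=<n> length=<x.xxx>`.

cell (0,5): code 0100 → (0.974,6.000)–(1.000,5.975)
cell (0,6): code 1100 → (0.339,7.000)–(0.974,6.000)
cell (0,7): code 1000 → (1.000,7.952)–(0.339,7.000)
cell (1,3): code 0100 → (1.977,4.000)–(2.000,3.970)
cell (1,4): code 1000 → (2.000,4.110)–(1.977,4.000)
cell (1,5): code 0010 → (1.000,5.975)–(1.206,6.000)
cell (1,6): code 0111 → (1.206,6.000)–(2.000,6.143)
cell (1,7): code 1101 → (1.981,8.000)–(1.000,7.952)
cell (1,8): code 1000 → (2.000,8.002)–(1.981,8.000)
cell (2,3): code 0110 → (2.000,3.970)–(3.000,3.495)
cell (2,4): code 1101 → (2.686,5.000)–(2.000,4.110)
cell (2,5): code 1000 → (3.000,5.155)–(2.686,5.000)
cell (2,6): code 0010 → (2.000,6.143)–(2.606,7.000)
cell (2,7): code 0011 → (2.606,7.000)–(2.003,8.000)
cell (2,8): code 0001 → (2.003,8.000)–(2.000,8.002)
cell (3,3): code 0010 → (3.000,3.495)–(3.493,4.000)
cell (3,4): code 0011 → (3.493,4.000)–(3.116,5.000)
cell (3,5): code 0001 → (3.116,5.000)–(3.000,5.155)
total: 18 segments, chained into 2 closed loop(s), length Σ = 11.314257

segments=18 loops=2 length=11.314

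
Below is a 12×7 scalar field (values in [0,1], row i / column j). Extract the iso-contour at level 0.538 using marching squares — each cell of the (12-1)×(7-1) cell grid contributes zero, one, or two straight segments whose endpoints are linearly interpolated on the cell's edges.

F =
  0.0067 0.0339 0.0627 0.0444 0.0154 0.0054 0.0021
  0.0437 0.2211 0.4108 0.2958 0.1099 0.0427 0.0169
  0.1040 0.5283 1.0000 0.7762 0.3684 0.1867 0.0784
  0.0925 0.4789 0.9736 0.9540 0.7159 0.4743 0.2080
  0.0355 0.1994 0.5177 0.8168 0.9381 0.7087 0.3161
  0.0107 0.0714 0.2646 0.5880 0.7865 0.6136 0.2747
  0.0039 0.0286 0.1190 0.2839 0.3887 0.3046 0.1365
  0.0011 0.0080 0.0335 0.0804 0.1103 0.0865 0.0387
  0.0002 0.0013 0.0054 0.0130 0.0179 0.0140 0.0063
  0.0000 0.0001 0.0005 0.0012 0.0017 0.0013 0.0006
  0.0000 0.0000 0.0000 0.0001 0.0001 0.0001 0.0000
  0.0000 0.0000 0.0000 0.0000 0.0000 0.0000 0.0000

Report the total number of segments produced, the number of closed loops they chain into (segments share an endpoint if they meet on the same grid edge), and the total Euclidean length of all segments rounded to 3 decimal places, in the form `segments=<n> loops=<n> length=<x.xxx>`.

segments=16 loops=1 length=13.228

cell (1,1): code 0100 → (1.216,2.000)–(2.000,1.021)
cell (1,2): code 1100 → (1.504,3.000)–(1.216,2.000)
cell (1,3): code 1000 → (2.000,3.584)–(1.504,3.000)
cell (2,1): code 0110 → (2.000,1.021)–(3.000,1.119)
cell (2,3): code 1101 → (2.488,4.000)–(2.000,3.584)
cell (2,4): code 1000 → (3.000,4.736)–(2.488,4.000)
cell (3,1): code 0010 → (3.000,1.119)–(3.955,2.000)
cell (3,2): code 0111 → (3.955,2.000)–(4.000,2.068)
cell (3,4): code 1101 → (3.272,5.000)–(3.000,4.736)
cell (3,5): code 1000 → (4.000,5.435)–(3.272,5.000)
cell (4,2): code 0110 → (4.000,2.068)–(5.000,2.845)
cell (4,5): code 1001 → (5.000,5.223)–(4.000,5.435)
cell (5,2): code 0010 → (5.000,2.845)–(5.164,3.000)
cell (5,3): code 0011 → (5.164,3.000)–(5.625,4.000)
cell (5,4): code 0011 → (5.625,4.000)–(5.245,5.000)
cell (5,5): code 0001 → (5.245,5.000)–(5.000,5.223)
total: 16 segments, chained into 1 closed loop(s), length Σ = 13.228048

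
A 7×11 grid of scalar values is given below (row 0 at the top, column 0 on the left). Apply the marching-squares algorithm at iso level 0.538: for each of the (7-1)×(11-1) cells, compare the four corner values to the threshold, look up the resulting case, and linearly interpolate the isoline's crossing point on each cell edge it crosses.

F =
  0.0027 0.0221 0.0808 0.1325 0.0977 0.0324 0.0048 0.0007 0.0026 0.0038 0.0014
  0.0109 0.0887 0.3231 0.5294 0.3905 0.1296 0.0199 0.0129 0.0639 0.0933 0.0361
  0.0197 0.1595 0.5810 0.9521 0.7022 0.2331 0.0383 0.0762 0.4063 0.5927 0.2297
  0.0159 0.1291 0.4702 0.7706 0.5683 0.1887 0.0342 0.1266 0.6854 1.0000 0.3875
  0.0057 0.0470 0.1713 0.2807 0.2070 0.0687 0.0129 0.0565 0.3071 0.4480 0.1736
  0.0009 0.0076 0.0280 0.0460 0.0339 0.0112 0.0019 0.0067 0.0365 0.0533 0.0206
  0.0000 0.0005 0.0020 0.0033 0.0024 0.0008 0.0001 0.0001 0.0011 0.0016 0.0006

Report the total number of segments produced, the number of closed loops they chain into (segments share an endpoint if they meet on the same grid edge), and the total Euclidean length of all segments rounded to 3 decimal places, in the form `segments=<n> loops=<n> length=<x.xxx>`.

cell (1,1): code 0100 → (1.833,2.000)–(2.000,1.898)
cell (1,2): code 1100 → (1.020,3.000)–(1.833,2.000)
cell (1,3): code 1100 → (1.473,4.000)–(1.020,3.000)
cell (1,4): code 1000 → (2.000,4.350)–(1.473,4.000)
cell (1,8): code 0100 → (1.890,9.000)–(2.000,8.707)
cell (1,9): code 1000 → (2.000,9.151)–(1.890,9.000)
cell (2,1): code 0010 → (2.000,1.898)–(2.388,2.000)
cell (2,2): code 0111 → (2.388,2.000)–(3.000,2.226)
cell (2,4): code 1001 → (3.000,4.080)–(2.000,4.350)
cell (2,7): code 0100 → (2.472,8.000)–(3.000,7.736)
cell (2,8): code 1110 → (2.000,8.707)–(2.472,8.000)
cell (2,9): code 1001 → (3.000,9.754)–(2.000,9.151)
cell (3,2): code 0010 → (3.000,2.226)–(3.475,3.000)
cell (3,3): code 0011 → (3.475,3.000)–(3.084,4.000)
cell (3,4): code 0001 → (3.084,4.000)–(3.000,4.080)
cell (3,7): code 0010 → (3.000,7.736)–(3.390,8.000)
cell (3,8): code 0011 → (3.390,8.000)–(3.837,9.000)
cell (3,9): code 0001 → (3.837,9.000)–(3.000,9.754)
total: 18 segments, chained into 2 closed loop(s), length Σ = 13.201787

segments=18 loops=2 length=13.202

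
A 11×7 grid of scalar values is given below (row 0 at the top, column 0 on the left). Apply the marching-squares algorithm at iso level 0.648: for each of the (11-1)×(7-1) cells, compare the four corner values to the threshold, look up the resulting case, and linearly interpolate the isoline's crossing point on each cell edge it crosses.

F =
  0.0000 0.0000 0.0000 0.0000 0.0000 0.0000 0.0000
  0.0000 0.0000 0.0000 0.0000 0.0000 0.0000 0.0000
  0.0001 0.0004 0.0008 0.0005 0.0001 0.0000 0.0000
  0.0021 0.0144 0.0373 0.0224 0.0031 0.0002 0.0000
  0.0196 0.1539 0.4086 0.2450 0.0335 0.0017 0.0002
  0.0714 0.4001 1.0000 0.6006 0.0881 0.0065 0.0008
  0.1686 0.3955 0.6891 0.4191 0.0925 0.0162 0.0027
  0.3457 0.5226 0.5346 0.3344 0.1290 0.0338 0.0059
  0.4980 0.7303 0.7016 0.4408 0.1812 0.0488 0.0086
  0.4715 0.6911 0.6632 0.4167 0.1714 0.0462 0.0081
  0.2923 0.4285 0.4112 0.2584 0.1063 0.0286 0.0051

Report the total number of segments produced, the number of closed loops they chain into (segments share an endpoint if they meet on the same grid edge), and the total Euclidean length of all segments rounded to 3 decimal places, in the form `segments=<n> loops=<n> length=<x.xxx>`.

segments=14 loops=2 length=10.125

cell (4,1): code 0100 → (4.405,2.000)–(5.000,1.413)
cell (4,2): code 1000 → (5.000,2.881)–(4.405,2.000)
cell (5,1): code 0110 → (5.000,1.413)–(6.000,1.860)
cell (5,2): code 1001 → (6.000,2.152)–(5.000,2.881)
cell (6,1): code 0010 → (6.000,1.860)–(6.266,2.000)
cell (6,2): code 0001 → (6.266,2.000)–(6.000,2.152)
cell (7,0): code 0100 → (7.604,1.000)–(8.000,0.646)
cell (7,1): code 1100 → (7.679,2.000)–(7.604,1.000)
cell (7,2): code 1000 → (8.000,2.206)–(7.679,2.000)
cell (8,0): code 0110 → (8.000,0.646)–(9.000,0.804)
cell (8,2): code 1001 → (9.000,2.062)–(8.000,2.206)
cell (9,0): code 0010 → (9.000,0.804)–(9.164,1.000)
cell (9,1): code 0011 → (9.164,1.000)–(9.060,2.000)
cell (9,2): code 0001 → (9.060,2.000)–(9.000,2.062)
total: 14 segments, chained into 2 closed loop(s), length Σ = 10.124877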